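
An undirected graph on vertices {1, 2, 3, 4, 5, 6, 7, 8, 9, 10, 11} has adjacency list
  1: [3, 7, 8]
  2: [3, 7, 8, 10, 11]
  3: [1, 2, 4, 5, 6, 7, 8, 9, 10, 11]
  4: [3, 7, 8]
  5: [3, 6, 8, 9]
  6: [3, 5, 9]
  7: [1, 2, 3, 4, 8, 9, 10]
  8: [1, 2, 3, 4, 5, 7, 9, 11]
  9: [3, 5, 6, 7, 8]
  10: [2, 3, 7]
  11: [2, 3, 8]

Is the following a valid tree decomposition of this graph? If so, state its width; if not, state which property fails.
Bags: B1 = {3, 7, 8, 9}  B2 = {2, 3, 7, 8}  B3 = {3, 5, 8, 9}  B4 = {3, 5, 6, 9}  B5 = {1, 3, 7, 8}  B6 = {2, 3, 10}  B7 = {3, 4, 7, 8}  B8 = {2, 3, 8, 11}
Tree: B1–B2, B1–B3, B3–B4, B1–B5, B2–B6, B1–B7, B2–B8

A tree decomposition must satisfy three properties: every vertex lies in some bag; for every edge, both endpoints lie together in some bag; and for every vertex, the bags containing it form a connected subtree. Here edge (7,10) lies in no bag, so the decomposition is invalid.

No — edge (7,10) lies in no bag.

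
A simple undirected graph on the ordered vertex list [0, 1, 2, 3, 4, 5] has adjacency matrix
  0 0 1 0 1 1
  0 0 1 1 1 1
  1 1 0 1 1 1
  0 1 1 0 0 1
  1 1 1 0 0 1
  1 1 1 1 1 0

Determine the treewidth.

A width-3 tree decomposition is:
Bags: B1 = {1, 2, 3, 5}  B2 = {1, 2, 4, 5}  B3 = {0, 2, 4, 5}
Tree: B1–B2, B2–B3
Each bag holds 4 vertices, so the decomposition has width 3, which upper-bounds the treewidth. Conversely, {0, 2, 4, 5} is a clique of size 4, and the vertices of any clique must share a bag in every tree decomposition; so some bag has ≥ 4 vertices and tw(G) ≥ 3. The upper and lower bounds meet at 3, so that is the treewidth.

3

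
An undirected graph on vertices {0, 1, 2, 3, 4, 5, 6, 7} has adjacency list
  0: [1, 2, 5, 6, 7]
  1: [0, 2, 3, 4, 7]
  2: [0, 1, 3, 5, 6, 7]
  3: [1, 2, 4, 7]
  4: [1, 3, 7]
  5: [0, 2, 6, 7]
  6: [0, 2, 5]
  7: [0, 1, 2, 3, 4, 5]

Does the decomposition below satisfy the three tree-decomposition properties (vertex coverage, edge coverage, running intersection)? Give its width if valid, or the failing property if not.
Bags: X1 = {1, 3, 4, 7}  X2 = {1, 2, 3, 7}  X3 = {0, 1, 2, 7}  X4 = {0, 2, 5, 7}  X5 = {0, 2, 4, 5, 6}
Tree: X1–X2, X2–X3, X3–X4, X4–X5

A tree decomposition must satisfy three properties: every vertex lies in some bag; for every edge, both endpoints lie together in some bag; and for every vertex, the bags containing it form a connected subtree. Here bags containing vertex 4 are not connected in the tree, so the decomposition is invalid.

No — bags containing vertex 4 are not connected in the tree.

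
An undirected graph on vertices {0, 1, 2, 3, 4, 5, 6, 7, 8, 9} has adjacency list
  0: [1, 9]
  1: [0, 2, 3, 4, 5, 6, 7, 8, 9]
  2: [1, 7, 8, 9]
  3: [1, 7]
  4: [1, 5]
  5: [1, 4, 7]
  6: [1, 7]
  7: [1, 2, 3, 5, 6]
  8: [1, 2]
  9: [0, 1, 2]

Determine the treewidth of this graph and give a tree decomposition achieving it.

Treewidth 2.
One such decomposition:
Bags: B1 = {1, 5, 7}  B2 = {1, 2, 7}  B3 = {1, 4, 5}  B4 = {1, 6, 7}  B5 = {1, 2, 8}  B6 = {1, 2, 9}  B7 = {0, 1, 9}  B8 = {1, 3, 7}
Tree: B1–B2, B1–B3, B2–B4, B2–B5, B5–B6, B6–B7, B2–B8

Each bag holds 3 vertices, so the decomposition has width 2, which upper-bounds the treewidth. Conversely, {0, 1, 9} is a clique of size 3, and the vertices of any clique must share a bag in every tree decomposition; so some bag has ≥ 3 vertices and tw(G) ≥ 2. Hence tw(G) = 2 exactly.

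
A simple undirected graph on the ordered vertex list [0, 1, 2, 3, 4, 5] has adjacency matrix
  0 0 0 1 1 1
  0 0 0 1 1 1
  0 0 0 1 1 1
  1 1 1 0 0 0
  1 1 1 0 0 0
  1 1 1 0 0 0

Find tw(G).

A width-3 tree decomposition is:
Bags: B1 = {0, 3, 4, 5}  B2 = {1, 3, 4, 5}  B3 = {2, 3, 4, 5}
Tree: B1–B2, B2–B3
Each bag holds 4 vertices, so the decomposition has width 3, which upper-bounds the treewidth. For the lower bound: the 4 vertex sets {0,4}, {1,5}, {3}, {2} are disjoint, each induces a connected subgraph, and every pair is joined by at least one edge of G. Contracting each set to a single vertex therefore yields K_{4} as a minor, and since treewidth is minor-monotone, tw(G) ≥ tw(K_{4}) = 3. Therefore the treewidth is 3.

3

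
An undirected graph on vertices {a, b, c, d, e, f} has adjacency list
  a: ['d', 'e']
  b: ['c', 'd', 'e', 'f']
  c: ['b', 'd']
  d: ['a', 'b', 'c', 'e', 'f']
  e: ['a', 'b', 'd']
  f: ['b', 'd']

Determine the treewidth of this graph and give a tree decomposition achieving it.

The largest bag has 3 vertices, giving width 2; this decomposition certifies tw(G) ≤ 2. For the lower bound, the 3 vertices {a, d, e} are pairwise adjacent, and any tree decomposition puts a clique entirely inside one bag — forcing width ≥ 2. Therefore the treewidth is 2.

Treewidth 2.
One optimal decomposition is:
Bags: B1 = {b, d, f}  B2 = {b, d, e}  B3 = {a, d, e}  B4 = {b, c, d}
Tree: B1–B2, B2–B3, B1–B4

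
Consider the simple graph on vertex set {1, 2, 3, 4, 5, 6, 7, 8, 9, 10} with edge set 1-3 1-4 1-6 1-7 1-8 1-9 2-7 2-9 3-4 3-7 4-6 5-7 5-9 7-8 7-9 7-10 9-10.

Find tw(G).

A width-2 tree decomposition is:
Bags: B1 = {1, 3, 7}  B2 = {1, 7, 9}  B3 = {1, 3, 4}  B4 = {2, 7, 9}  B5 = {7, 9, 10}  B6 = {5, 7, 9}  B7 = {1, 4, 6}  B8 = {1, 7, 8}
Tree: B1–B2, B1–B3, B2–B4, B4–B5, B4–B6, B3–B7, B1–B8
The largest bag has 3 vertices, giving width 2; this decomposition certifies tw(G) ≤ 2. For the lower bound, the 3 vertices {1, 3, 4} are pairwise adjacent, and any tree decomposition puts a clique entirely inside one bag — forcing width ≥ 2. Combining the bounds, tw(G) = 2.

2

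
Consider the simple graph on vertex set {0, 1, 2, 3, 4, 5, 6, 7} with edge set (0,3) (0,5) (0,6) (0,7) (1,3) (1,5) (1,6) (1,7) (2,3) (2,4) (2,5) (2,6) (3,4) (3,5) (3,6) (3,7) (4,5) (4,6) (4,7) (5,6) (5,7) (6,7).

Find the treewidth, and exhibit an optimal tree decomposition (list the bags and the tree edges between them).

Every bag has size at most 5, so the width is 5 − 1 = 4 and tw(G) ≤ 4. On the other hand G contains the 5-clique {2, 3, 4, 5, 6}. A clique must lie in a single bag of any decomposition, so no decomposition can have width below 4. Hence tw(G) = 4 exactly.

Treewidth 4.
One optimal decomposition is:
Bags: B1 = {1, 3, 5, 6, 7}  B2 = {3, 4, 5, 6, 7}  B3 = {0, 3, 5, 6, 7}  B4 = {2, 3, 4, 5, 6}
Tree: B1–B2, B1–B3, B2–B4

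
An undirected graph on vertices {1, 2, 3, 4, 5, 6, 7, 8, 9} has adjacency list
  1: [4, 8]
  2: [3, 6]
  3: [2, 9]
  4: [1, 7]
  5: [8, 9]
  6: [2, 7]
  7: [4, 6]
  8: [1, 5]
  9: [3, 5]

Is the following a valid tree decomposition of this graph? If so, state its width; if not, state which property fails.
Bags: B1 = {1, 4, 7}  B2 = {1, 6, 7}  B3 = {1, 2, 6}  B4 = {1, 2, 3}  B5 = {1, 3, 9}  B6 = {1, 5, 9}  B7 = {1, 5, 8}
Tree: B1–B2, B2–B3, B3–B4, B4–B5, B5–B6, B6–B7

Every vertex of G appears in some bag (union = {1, 2, 3, 4, 5, 6, 7, 8, 9}); every edge is covered by a bag; and for each vertex v the set of bags containing v is connected in the bag tree. The decomposition is therefore valid. The largest bag has 3 vertices, so the width is 2.

Yes; width 2.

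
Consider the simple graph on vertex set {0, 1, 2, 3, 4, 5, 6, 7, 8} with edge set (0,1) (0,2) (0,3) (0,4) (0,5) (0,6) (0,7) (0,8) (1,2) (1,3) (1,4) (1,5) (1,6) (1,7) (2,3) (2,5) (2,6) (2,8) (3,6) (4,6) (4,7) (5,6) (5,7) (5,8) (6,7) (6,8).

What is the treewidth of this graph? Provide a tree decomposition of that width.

Treewidth 4.
One such decomposition:
Bags: B1 = {0, 1, 5, 6, 7}  B2 = {0, 1, 2, 5, 6}  B3 = {0, 1, 4, 6, 7}  B4 = {0, 2, 5, 6, 8}  B5 = {0, 1, 2, 3, 6}
Tree: B1–B2, B1–B3, B2–B4, B2–B5

Each bag holds 5 vertices, so the decomposition has width 4, which upper-bounds the treewidth. Conversely, {0, 2, 5, 6, 8} is a clique of size 5, and the vertices of any clique must share a bag in every tree decomposition; so some bag has ≥ 5 vertices and tw(G) ≥ 4. Therefore the treewidth is 4.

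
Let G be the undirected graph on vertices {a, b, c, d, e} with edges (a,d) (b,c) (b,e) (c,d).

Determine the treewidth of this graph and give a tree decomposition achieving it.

Every bag has size at most 2, so the width is 2 − 1 = 1 and tw(G) ≤ 1. Since G has at least one edge (e.g. a–d), it is not an edgeless graph, so tw(G) ≥ 1. The upper and lower bounds meet at 1, so that is the treewidth.

Treewidth 1.
One optimal decomposition is:
Bags: B1 = {a, d}  B2 = {c, d}  B3 = {b, c}  B4 = {b, e}
Tree: B1–B2, B2–B3, B3–B4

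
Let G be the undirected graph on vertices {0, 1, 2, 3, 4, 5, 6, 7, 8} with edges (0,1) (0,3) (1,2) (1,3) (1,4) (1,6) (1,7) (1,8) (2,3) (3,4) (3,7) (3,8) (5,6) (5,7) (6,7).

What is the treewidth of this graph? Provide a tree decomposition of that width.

Treewidth 2.
Bags: B1 = {1, 3, 8}  B2 = {1, 3, 7}  B3 = {0, 1, 3}  B4 = {1, 6, 7}  B5 = {1, 3, 4}  B6 = {5, 6, 7}  B7 = {1, 2, 3}
Tree: B1–B2, B1–B3, B2–B4, B3–B5, B4–B6, B1–B7

Each bag holds 3 vertices, so the decomposition has width 2, which upper-bounds the treewidth. On the other hand G contains the 3-clique {0, 1, 3}. A clique must lie in a single bag of any decomposition, so no decomposition can have width below 2. The upper and lower bounds meet at 2, so that is the treewidth.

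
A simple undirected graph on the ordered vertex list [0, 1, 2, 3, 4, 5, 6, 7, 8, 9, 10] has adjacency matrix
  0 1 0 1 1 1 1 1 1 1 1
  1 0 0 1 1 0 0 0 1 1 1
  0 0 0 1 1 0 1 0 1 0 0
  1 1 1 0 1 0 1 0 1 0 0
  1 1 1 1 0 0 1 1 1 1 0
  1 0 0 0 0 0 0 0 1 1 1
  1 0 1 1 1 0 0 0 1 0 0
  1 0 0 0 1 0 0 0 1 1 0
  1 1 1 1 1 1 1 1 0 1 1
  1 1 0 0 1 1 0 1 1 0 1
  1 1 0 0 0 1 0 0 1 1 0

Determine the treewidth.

A width-4 tree decomposition is:
Bags: B1 = {0, 1, 3, 4, 8}  B2 = {0, 1, 4, 8, 9}  B3 = {0, 1, 8, 9, 10}  B4 = {0, 4, 7, 8, 9}  B5 = {0, 5, 8, 9, 10}  B6 = {0, 3, 4, 6, 8}  B7 = {2, 3, 4, 6, 8}
Tree: B1–B2, B2–B3, B2–B4, B3–B5, B1–B6, B6–B7
The largest bag has 5 vertices, giving width 4; this decomposition certifies tw(G) ≤ 4. For the lower bound, the 5 vertices {0, 1, 8, 9, 10} are pairwise adjacent, and any tree decomposition puts a clique entirely inside one bag — forcing width ≥ 4. Hence tw(G) = 4 exactly.

4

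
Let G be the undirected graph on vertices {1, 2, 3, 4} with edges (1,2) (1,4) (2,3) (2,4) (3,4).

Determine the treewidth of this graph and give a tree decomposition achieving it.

The largest bag has 3 vertices, giving width 2; this decomposition certifies tw(G) ≤ 2. Conversely, {1, 2, 4} is a clique of size 3, and the vertices of any clique must share a bag in every tree decomposition; so some bag has ≥ 3 vertices and tw(G) ≥ 2. Combining the bounds, tw(G) = 2.

Treewidth 2.
One such decomposition:
Bags: B1 = {2, 3, 4}  B2 = {1, 2, 4}
Tree: B1–B2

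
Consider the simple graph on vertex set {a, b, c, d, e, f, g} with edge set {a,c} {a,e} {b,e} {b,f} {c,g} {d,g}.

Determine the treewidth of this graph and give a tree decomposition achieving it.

Every bag has size at most 2, so the width is 2 − 1 = 1 and tw(G) ≤ 1. Since G has at least one edge (e.g. a–e), it is not an edgeless graph, so tw(G) ≥ 1. Hence tw(G) = 1 exactly.

Treewidth 1.
One optimal decomposition is:
Bags: B1 = {a, e}  B2 = {a, c}  B3 = {c, g}  B4 = {b, e}  B5 = {b, f}  B6 = {d, g}
Tree: B1–B2, B2–B3, B1–B4, B4–B5, B3–B6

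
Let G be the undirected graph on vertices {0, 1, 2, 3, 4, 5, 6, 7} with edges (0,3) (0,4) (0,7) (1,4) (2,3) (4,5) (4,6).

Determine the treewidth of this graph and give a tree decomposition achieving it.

Each bag holds 2 vertices, so the decomposition has width 1, which upper-bounds the treewidth. G has an edge, so its treewidth is at least 1. Hence tw(G) = 1 exactly.

Treewidth 1.
One optimal decomposition is:
Bags: B1 = {0, 3}  B2 = {0, 4}  B3 = {4, 5}  B4 = {2, 3}  B5 = {1, 4}  B6 = {0, 7}  B7 = {4, 6}
Tree: B1–B2, B2–B3, B1–B4, B3–B5, B2–B6, B2–B7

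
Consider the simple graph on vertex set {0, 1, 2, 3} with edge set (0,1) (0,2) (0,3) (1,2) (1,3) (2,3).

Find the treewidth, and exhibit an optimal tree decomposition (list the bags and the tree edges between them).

Treewidth 3.
Bags: B1 = {0, 1, 2, 3}
Tree: (single bag)

With just one bag of size 4, the width is 4 − 1 = 3, so tw(G) ≤ 3. On the other hand G contains the 4-clique {0, 1, 2, 3}. A clique must lie in a single bag of any decomposition, so no decomposition can have width below 3. Therefore the treewidth is 3.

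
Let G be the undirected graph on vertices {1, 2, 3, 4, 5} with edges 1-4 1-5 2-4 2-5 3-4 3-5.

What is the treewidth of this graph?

A width-2 tree decomposition is:
Bags: B1 = {3, 4, 5}  B2 = {2, 4, 5}  B3 = {1, 4, 5}
Tree: B1–B2, B2–B3
The largest bag has 3 vertices, giving width 2; this decomposition certifies tw(G) ≤ 2. The edges 5–3–4–2–5 form a cycle, so G is not a tree and its treewidth is at least 2. Hence tw(G) = 2 exactly.

2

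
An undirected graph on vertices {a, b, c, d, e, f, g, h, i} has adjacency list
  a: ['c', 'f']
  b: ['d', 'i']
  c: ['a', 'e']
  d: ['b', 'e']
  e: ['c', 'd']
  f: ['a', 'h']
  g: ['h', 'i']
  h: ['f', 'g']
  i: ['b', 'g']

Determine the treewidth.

A width-2 tree decomposition is:
Bags: B1 = {b, d, i}  B2 = {d, g, i}  B3 = {d, g, h}  B4 = {d, f, h}  B5 = {a, d, f}  B6 = {a, c, d}  B7 = {c, d, e}
Tree: B1–B2, B2–B3, B3–B4, B4–B5, B5–B6, B6–B7
Each bag holds 3 vertices, so the decomposition has width 2, which upper-bounds the treewidth. For the lower bound, G contains the cycle d–b–i–g–h–f–a–c–e–d, so G is not a forest; only forests have treewidth ≤ 1, hence tw(G) ≥ 2. Therefore the treewidth is 2.

2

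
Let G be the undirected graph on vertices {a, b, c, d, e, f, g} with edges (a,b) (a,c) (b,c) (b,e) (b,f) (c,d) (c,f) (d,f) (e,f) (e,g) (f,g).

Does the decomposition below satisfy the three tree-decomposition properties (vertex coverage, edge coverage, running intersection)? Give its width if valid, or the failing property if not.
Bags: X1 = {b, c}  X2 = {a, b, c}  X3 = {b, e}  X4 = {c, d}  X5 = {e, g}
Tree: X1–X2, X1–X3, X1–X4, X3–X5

No — vertex f appears in no bag.

A tree decomposition must satisfy three properties: every vertex lies in some bag; for every edge, both endpoints lie together in some bag; and for every vertex, the bags containing it form a connected subtree. Here vertex f appears in no bag, so the decomposition is invalid.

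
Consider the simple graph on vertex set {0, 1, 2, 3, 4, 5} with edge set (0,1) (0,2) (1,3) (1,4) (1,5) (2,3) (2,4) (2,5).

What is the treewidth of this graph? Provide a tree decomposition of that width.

Treewidth 2.
One optimal decomposition is:
Bags: B1 = {1, 2, 4}  B2 = {1, 2, 3}  B3 = {0, 1, 2}  B4 = {1, 2, 5}
Tree: B1–B2, B2–B3, B3–B4

Every bag has size at most 3, so the width is 3 − 1 = 2 and tw(G) ≤ 2. The edges 4–1–3–2–4 form a cycle, so G is not a tree and its treewidth is at least 2. The upper and lower bounds meet at 2, so that is the treewidth.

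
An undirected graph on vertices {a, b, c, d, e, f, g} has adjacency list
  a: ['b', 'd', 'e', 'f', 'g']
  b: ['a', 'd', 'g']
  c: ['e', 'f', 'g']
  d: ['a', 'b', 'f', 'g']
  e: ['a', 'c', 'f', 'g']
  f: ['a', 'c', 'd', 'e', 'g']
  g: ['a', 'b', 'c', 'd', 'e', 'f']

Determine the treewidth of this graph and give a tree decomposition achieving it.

Treewidth 3.
Bags: B1 = {a, d, f, g}  B2 = {a, e, f, g}  B3 = {c, e, f, g}  B4 = {a, b, d, g}
Tree: B1–B2, B2–B3, B1–B4

Every bag has size at most 4, so the width is 4 − 1 = 3 and tw(G) ≤ 3. On the other hand G contains the 4-clique {a, d, f, g}. A clique must lie in a single bag of any decomposition, so no decomposition can have width below 3. Therefore the treewidth is 3.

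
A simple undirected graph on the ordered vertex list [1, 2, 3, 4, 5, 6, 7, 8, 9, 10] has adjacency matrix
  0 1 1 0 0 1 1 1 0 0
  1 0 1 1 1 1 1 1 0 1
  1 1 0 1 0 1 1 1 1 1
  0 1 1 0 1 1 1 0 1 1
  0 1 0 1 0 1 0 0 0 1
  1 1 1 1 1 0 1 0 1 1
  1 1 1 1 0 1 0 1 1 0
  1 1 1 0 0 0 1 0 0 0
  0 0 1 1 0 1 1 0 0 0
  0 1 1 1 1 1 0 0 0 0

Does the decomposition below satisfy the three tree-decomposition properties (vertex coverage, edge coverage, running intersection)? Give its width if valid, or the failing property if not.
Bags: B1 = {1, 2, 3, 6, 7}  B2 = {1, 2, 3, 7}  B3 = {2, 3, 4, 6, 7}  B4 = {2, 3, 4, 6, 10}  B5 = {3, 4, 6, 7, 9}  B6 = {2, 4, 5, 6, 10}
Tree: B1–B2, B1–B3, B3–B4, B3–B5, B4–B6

A tree decomposition must satisfy three properties: every vertex lies in some bag; for every edge, both endpoints lie together in some bag; and for every vertex, the bags containing it form a connected subtree. Here vertex 8 appears in no bag, so the decomposition is invalid.

No — vertex 8 appears in no bag.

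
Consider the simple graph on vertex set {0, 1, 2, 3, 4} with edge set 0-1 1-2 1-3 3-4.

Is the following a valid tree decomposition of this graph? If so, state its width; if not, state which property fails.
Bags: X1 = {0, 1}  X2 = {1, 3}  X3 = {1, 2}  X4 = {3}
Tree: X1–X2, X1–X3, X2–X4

A tree decomposition must satisfy three properties: every vertex lies in some bag; for every edge, both endpoints lie together in some bag; and for every vertex, the bags containing it form a connected subtree. Here vertex 4 appears in no bag, so the decomposition is invalid.

No — vertex 4 appears in no bag.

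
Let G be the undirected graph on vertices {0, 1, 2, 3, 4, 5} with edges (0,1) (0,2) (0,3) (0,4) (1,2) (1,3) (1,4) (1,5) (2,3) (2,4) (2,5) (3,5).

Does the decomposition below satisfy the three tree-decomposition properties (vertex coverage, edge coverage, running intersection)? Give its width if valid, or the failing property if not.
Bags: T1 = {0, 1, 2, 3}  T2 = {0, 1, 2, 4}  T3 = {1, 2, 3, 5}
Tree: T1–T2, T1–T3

Yes; width 3.

Every vertex of G appears in some bag (union = {0, 1, 2, 3, 4, 5}); every edge is covered by a bag; and for each vertex v the set of bags containing v is connected in the bag tree. The decomposition is therefore valid. The largest bag has 4 vertices, so the width is 3.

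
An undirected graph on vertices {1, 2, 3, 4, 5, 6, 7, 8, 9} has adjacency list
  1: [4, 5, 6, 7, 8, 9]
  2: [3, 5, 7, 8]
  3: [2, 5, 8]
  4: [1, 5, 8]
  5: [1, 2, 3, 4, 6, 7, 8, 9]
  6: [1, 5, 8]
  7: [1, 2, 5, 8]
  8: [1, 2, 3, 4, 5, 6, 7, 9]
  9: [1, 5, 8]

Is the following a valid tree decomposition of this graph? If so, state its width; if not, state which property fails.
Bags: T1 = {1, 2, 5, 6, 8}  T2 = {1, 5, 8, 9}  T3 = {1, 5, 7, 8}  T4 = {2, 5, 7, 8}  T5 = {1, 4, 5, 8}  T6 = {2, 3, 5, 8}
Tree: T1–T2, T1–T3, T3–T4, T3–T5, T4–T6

A tree decomposition must satisfy three properties: every vertex lies in some bag; for every edge, both endpoints lie together in some bag; and for every vertex, the bags containing it form a connected subtree. Here bags containing vertex 2 are not connected in the tree, so the decomposition is invalid.

No — bags containing vertex 2 are not connected in the tree.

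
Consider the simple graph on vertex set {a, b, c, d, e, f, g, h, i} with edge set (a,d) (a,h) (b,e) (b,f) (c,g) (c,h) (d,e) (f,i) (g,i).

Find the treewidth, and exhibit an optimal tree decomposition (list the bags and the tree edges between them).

Treewidth 2.
One optimal decomposition is:
Bags: B1 = {f, g, i}  B2 = {b, f, g}  B3 = {b, e, g}  B4 = {d, e, g}  B5 = {a, d, g}  B6 = {a, g, h}  B7 = {c, g, h}
Tree: B1–B2, B2–B3, B3–B4, B4–B5, B5–B6, B6–B7

Each bag holds 3 vertices, so the decomposition has width 2, which upper-bounds the treewidth. The edges g–i–f–b–e–d–a–h–c–g form a cycle, so G is not a tree and its treewidth is at least 2. The upper and lower bounds meet at 2, so that is the treewidth.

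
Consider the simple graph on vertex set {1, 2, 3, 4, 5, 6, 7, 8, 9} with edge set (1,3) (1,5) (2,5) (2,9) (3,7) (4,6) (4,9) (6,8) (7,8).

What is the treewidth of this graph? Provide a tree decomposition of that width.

The largest bag has 3 vertices, giving width 2; this decomposition certifies tw(G) ≤ 2. The edges 3–1–5–2–9–4–6–8–7–3 form a cycle, so G is not a tree and its treewidth is at least 2. The upper and lower bounds meet at 2, so that is the treewidth.

Treewidth 2.
One optimal decomposition is:
Bags: B1 = {1, 3, 5}  B2 = {2, 3, 5}  B3 = {2, 3, 9}  B4 = {3, 4, 9}  B5 = {3, 4, 6}  B6 = {3, 6, 8}  B7 = {3, 7, 8}
Tree: B1–B2, B2–B3, B3–B4, B4–B5, B5–B6, B6–B7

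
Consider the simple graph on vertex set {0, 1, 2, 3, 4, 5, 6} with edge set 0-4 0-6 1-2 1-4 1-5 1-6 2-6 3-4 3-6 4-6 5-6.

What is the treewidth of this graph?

2

A width-2 tree decomposition is:
Bags: B1 = {1, 4, 6}  B2 = {1, 2, 6}  B3 = {3, 4, 6}  B4 = {0, 4, 6}  B5 = {1, 5, 6}
Tree: B1–B2, B1–B3, B3–B4, B2–B5
The largest bag has 3 vertices, giving width 2; this decomposition certifies tw(G) ≤ 2. Conversely, {0, 4, 6} is a clique of size 3, and the vertices of any clique must share a bag in every tree decomposition; so some bag has ≥ 3 vertices and tw(G) ≥ 2. The upper and lower bounds meet at 2, so that is the treewidth.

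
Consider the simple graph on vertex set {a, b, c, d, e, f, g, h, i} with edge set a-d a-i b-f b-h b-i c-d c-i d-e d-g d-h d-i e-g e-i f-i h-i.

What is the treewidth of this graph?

2

A width-2 tree decomposition is:
Bags: B1 = {c, d, i}  B2 = {d, e, i}  B3 = {d, e, g}  B4 = {d, h, i}  B5 = {b, h, i}  B6 = {a, d, i}  B7 = {b, f, i}
Tree: B1–B2, B2–B3, B2–B4, B4–B5, B1–B6, B5–B7
Each bag holds 3 vertices, so the decomposition has width 2, which upper-bounds the treewidth. On the other hand G contains the 3-clique {d, e, g}. A clique must lie in a single bag of any decomposition, so no decomposition can have width below 2. The upper and lower bounds meet at 2, so that is the treewidth.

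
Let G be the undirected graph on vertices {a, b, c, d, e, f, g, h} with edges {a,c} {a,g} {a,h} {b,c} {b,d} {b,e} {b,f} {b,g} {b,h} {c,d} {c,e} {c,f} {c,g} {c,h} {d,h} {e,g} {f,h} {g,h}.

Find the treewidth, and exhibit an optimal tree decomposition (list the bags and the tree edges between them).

Every bag has size at most 4, so the width is 4 − 1 = 3 and tw(G) ≤ 3. On the other hand G contains the 4-clique {b, c, e, g}. A clique must lie in a single bag of any decomposition, so no decomposition can have width below 3. Therefore the treewidth is 3.

Treewidth 3.
One such decomposition:
Bags: B1 = {b, c, g, h}  B2 = {a, c, g, h}  B3 = {b, c, d, h}  B4 = {b, c, f, h}  B5 = {b, c, e, g}
Tree: B1–B2, B1–B3, B1–B4, B1–B5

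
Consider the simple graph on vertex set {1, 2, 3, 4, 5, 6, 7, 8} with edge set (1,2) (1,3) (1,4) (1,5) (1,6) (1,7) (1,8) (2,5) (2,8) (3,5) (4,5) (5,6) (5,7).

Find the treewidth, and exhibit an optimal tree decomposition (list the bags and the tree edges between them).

Treewidth 2.
One such decomposition:
Bags: B1 = {1, 2, 5}  B2 = {1, 3, 5}  B3 = {1, 5, 6}  B4 = {1, 4, 5}  B5 = {1, 5, 7}  B6 = {1, 2, 8}
Tree: B1–B2, B1–B3, B3–B4, B4–B5, B1–B6

Each bag holds 3 vertices, so the decomposition has width 2, which upper-bounds the treewidth. Conversely, {1, 2, 8} is a clique of size 3, and the vertices of any clique must share a bag in every tree decomposition; so some bag has ≥ 3 vertices and tw(G) ≥ 2. The upper and lower bounds meet at 2, so that is the treewidth.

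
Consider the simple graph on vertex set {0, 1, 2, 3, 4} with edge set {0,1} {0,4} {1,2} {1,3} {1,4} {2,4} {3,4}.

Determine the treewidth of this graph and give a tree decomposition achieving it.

Treewidth 2.
One optimal decomposition is:
Bags: B1 = {0, 1, 4}  B2 = {1, 3, 4}  B3 = {1, 2, 4}
Tree: B1–B2, B1–B3

Every bag has size at most 3, so the width is 3 − 1 = 2 and tw(G) ≤ 2. On the other hand G contains the 3-clique {0, 1, 4}. A clique must lie in a single bag of any decomposition, so no decomposition can have width below 2. Combining the bounds, tw(G) = 2.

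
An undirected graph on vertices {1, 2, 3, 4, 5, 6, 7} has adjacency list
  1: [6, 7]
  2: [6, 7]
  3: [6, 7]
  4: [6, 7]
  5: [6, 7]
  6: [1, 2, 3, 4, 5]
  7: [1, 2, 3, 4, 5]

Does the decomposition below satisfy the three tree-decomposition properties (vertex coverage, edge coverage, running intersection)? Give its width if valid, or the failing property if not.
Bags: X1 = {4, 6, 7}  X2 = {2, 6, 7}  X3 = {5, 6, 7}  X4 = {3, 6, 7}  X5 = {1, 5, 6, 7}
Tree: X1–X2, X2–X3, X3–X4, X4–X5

No — bags containing vertex 5 are not connected in the tree.

A tree decomposition must satisfy three properties: every vertex lies in some bag; for every edge, both endpoints lie together in some bag; and for every vertex, the bags containing it form a connected subtree. Here bags containing vertex 5 are not connected in the tree, so the decomposition is invalid.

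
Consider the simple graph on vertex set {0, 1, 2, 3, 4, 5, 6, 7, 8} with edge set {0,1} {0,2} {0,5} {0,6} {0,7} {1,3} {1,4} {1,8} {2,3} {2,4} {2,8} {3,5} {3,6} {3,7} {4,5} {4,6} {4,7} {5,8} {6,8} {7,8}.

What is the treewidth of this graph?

A width-4 tree decomposition is:
Bags: B1 = {0, 3, 4, 6, 8}  B2 = {0, 3, 4, 7, 8}  B3 = {0, 1, 3, 4, 8}  B4 = {0, 3, 4, 5, 8}  B5 = {0, 2, 3, 4, 8}
Tree: B1–B2, B2–B3, B3–B4, B4–B5
The largest bag has 5 vertices, giving width 4; this decomposition certifies tw(G) ≤ 4. For the lower bound: the 5 vertex sets {6,8}, {3,7}, {1,4}, {0}, {5} are disjoint, each induces a connected subgraph, and every pair is joined by at least one edge of G. Contracting each set to a single vertex therefore yields K_{5} as a minor, and since treewidth is minor-monotone, tw(G) ≥ tw(K_{5}) = 4. The upper and lower bounds meet at 4, so that is the treewidth.

4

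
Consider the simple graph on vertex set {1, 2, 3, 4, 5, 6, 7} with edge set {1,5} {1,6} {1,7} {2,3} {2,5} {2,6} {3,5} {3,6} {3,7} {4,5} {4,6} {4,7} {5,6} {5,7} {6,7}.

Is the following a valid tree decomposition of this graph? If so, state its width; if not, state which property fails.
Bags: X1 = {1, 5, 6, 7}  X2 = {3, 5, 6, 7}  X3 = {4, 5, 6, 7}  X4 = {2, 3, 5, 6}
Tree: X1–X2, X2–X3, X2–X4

Yes; width 3.

Vertex coverage: the bags together contain {1, 2, 3, 4, 5, 6, 7}, the full vertex set. Edge coverage: each edge of G has both endpoints in at least one bag. Running intersection: for every vertex, the bags containing it form a connected subtree. All three properties hold, so this is a valid tree decomposition of width max|bag| − 1 = 3, and hence tw(G) ≤ 3.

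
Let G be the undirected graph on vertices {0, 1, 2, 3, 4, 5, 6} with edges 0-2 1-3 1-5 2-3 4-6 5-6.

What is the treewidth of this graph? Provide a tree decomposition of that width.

Every bag has size at most 2, so the width is 2 − 1 = 1 and tw(G) ≤ 1. G has an edge, so its treewidth is at least 1. Combining the bounds, tw(G) = 1.

Treewidth 1.
Bags: B1 = {4, 6}  B2 = {5, 6}  B3 = {1, 5}  B4 = {1, 3}  B5 = {2, 3}  B6 = {0, 2}
Tree: B1–B2, B2–B3, B3–B4, B4–B5, B5–B6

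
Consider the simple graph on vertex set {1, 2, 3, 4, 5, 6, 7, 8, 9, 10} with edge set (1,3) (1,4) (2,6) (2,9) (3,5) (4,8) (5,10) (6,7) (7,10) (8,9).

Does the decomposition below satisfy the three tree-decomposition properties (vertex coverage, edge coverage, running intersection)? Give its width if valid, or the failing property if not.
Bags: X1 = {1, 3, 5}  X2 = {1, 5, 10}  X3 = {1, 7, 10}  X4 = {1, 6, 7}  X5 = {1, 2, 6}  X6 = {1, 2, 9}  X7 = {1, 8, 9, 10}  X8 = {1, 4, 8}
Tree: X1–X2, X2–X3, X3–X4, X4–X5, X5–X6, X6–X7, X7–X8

A tree decomposition must satisfy three properties: every vertex lies in some bag; for every edge, both endpoints lie together in some bag; and for every vertex, the bags containing it form a connected subtree. Here bags containing vertex 10 are not connected in the tree, so the decomposition is invalid.

No — bags containing vertex 10 are not connected in the tree.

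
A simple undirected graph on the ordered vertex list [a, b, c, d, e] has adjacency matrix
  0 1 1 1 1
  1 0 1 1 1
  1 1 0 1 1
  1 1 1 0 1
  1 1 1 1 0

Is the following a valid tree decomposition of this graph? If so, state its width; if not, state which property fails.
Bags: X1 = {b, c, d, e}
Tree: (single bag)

A tree decomposition must satisfy three properties: every vertex lies in some bag; for every edge, both endpoints lie together in some bag; and for every vertex, the bags containing it form a connected subtree. Here vertex a appears in no bag, so the decomposition is invalid.

No — vertex a appears in no bag.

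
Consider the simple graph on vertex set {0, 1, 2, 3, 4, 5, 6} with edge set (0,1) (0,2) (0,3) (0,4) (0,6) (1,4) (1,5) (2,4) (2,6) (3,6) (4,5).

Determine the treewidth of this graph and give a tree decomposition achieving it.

Each bag holds 3 vertices, so the decomposition has width 2, which upper-bounds the treewidth. For the lower bound, the 3 vertices {0, 1, 4} are pairwise adjacent, and any tree decomposition puts a clique entirely inside one bag — forcing width ≥ 2. Combining the bounds, tw(G) = 2.

Treewidth 2.
One such decomposition:
Bags: B1 = {0, 1, 4}  B2 = {0, 2, 4}  B3 = {1, 4, 5}  B4 = {0, 2, 6}  B5 = {0, 3, 6}
Tree: B1–B2, B1–B3, B2–B4, B4–B5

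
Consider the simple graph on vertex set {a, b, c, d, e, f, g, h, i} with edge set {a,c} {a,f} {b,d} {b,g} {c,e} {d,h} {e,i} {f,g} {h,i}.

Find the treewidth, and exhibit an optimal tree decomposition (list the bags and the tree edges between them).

Treewidth 2.
One optimal decomposition is:
Bags: B1 = {a, c, f}  B2 = {c, f, g}  B3 = {b, c, g}  B4 = {b, c, d}  B5 = {c, d, h}  B6 = {c, h, i}  B7 = {c, e, i}
Tree: B1–B2, B2–B3, B3–B4, B4–B5, B5–B6, B6–B7

The largest bag has 3 vertices, giving width 2; this decomposition certifies tw(G) ≤ 2. Since c–a–f–g–b–d–h–i–e–c is a cycle in G, G is not acyclic. Forests are exactly the graphs of treewidth ≤ 1, so tw(G) ≥ 2. Combining the bounds, tw(G) = 2.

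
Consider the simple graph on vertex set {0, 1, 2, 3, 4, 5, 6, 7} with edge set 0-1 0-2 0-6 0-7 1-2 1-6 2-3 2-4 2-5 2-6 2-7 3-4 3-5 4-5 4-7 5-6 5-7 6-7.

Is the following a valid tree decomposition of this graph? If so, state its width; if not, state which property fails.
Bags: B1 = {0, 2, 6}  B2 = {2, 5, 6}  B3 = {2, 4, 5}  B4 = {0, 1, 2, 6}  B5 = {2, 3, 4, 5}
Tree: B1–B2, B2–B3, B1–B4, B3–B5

A tree decomposition must satisfy three properties: every vertex lies in some bag; for every edge, both endpoints lie together in some bag; and for every vertex, the bags containing it form a connected subtree. Here vertex 7 appears in no bag, so the decomposition is invalid.

No — vertex 7 appears in no bag.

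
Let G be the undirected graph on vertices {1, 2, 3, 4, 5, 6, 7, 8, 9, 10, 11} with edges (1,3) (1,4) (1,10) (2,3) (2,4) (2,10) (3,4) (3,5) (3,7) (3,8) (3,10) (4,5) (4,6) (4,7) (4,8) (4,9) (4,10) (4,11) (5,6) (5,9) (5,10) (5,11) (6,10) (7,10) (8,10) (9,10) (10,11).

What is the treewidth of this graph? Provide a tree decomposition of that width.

Each bag holds 4 vertices, so the decomposition has width 3, which upper-bounds the treewidth. On the other hand G contains the 4-clique {4, 5, 10, 11}. A clique must lie in a single bag of any decomposition, so no decomposition can have width below 3. Therefore the treewidth is 3.

Treewidth 3.
Bags: B1 = {2, 3, 4, 10}  B2 = {1, 3, 4, 10}  B3 = {3, 4, 5, 10}  B4 = {4, 5, 10, 11}  B5 = {4, 5, 9, 10}  B6 = {3, 4, 8, 10}  B7 = {3, 4, 7, 10}  B8 = {4, 5, 6, 10}
Tree: B1–B2, B2–B3, B3–B4, B4–B5, B2–B6, B6–B7, B3–B8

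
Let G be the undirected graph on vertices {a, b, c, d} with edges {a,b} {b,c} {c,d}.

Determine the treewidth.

1

A width-1 tree decomposition is:
Bags: B1 = {b, c}  B2 = {c, d}  B3 = {a, b}
Tree: B1–B2, B1–B3
The largest bag has 2 vertices, giving width 1; this decomposition certifies tw(G) ≤ 1. Any graph with an edge has treewidth ≥ 1, and G has the edge b–c. Therefore the treewidth is 1.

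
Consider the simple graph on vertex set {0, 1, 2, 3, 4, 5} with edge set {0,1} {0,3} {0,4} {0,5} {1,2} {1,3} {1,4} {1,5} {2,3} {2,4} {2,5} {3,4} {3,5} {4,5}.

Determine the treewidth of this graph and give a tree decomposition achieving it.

Each bag holds 5 vertices, so the decomposition has width 4, which upper-bounds the treewidth. On the other hand G contains the 5-clique {0, 1, 3, 4, 5}. A clique must lie in a single bag of any decomposition, so no decomposition can have width below 4. Combining the bounds, tw(G) = 4.

Treewidth 4.
Bags: B1 = {1, 2, 3, 4, 5}  B2 = {0, 1, 3, 4, 5}
Tree: B1–B2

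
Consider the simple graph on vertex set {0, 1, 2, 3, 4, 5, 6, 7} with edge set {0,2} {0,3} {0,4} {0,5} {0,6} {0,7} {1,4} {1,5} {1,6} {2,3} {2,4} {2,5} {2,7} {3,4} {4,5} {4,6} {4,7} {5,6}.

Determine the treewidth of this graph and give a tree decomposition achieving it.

Treewidth 3.
One optimal decomposition is:
Bags: B1 = {0, 2, 4, 5}  B2 = {0, 2, 3, 4}  B3 = {0, 2, 4, 7}  B4 = {0, 4, 5, 6}  B5 = {1, 4, 5, 6}
Tree: B1–B2, B1–B3, B1–B4, B4–B5

Every bag has size at most 4, so the width is 4 − 1 = 3 and tw(G) ≤ 3. For the lower bound, the 4 vertices {0, 2, 3, 4} are pairwise adjacent, and any tree decomposition puts a clique entirely inside one bag — forcing width ≥ 3. Combining the bounds, tw(G) = 3.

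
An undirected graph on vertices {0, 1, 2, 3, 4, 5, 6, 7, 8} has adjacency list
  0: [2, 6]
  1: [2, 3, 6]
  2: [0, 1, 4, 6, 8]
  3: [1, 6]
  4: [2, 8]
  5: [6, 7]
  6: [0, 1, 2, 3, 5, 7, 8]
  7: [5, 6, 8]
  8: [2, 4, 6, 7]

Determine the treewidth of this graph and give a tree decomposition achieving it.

Each bag holds 3 vertices, so the decomposition has width 2, which upper-bounds the treewidth. For the lower bound, the 3 vertices {2, 4, 8} are pairwise adjacent, and any tree decomposition puts a clique entirely inside one bag — forcing width ≥ 2. Hence tw(G) = 2 exactly.

Treewidth 2.
Bags: B1 = {6, 7, 8}  B2 = {2, 6, 8}  B3 = {0, 2, 6}  B4 = {1, 2, 6}  B5 = {5, 6, 7}  B6 = {2, 4, 8}  B7 = {1, 3, 6}
Tree: B1–B2, B2–B3, B2–B4, B1–B5, B2–B6, B4–B7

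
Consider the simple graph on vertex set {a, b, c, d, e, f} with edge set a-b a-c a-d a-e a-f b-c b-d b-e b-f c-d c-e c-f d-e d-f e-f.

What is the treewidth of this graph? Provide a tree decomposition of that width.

Treewidth 5.
One such decomposition:
Bags: B1 = {a, b, c, d, e, f}
Tree: (single bag)

A single bag containing all 6 vertices is trivially a valid decomposition of width 5. On the other hand G contains the 6-clique {a, b, c, d, e, f}. A clique must lie in a single bag of any decomposition, so no decomposition can have width below 5. Therefore the treewidth is 5.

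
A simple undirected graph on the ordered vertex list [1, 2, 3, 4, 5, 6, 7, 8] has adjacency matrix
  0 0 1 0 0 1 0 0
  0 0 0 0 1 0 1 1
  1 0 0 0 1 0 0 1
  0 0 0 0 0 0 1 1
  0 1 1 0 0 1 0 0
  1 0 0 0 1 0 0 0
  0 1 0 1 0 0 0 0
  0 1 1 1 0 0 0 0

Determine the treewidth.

A width-2 tree decomposition is:
Bags: B1 = {2, 4, 7}  B2 = {2, 4, 8}  B3 = {2, 5, 8}  B4 = {3, 5, 8}  B5 = {3, 5, 6}  B6 = {1, 3, 6}
Tree: B1–B2, B2–B3, B3–B4, B4–B5, B5–B6
Every bag has size at most 3, so the width is 3 − 1 = 2 and tw(G) ≤ 2. For the lower bound, G contains the cycle 7–4–8–2–7, so G is not a forest; only forests have treewidth ≤ 1, hence tw(G) ≥ 2. The upper and lower bounds meet at 2, so that is the treewidth.

2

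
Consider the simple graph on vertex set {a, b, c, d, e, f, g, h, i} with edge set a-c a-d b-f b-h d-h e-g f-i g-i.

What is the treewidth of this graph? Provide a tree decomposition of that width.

Each bag holds 2 vertices, so the decomposition has width 1, which upper-bounds the treewidth. Any graph with an edge has treewidth ≥ 1, and G has the edge c–a. Hence tw(G) = 1 exactly.

Treewidth 1.
One such decomposition:
Bags: B1 = {a, c}  B2 = {a, d}  B3 = {d, h}  B4 = {b, h}  B5 = {b, f}  B6 = {f, i}  B7 = {g, i}  B8 = {e, g}
Tree: B1–B2, B2–B3, B3–B4, B4–B5, B5–B6, B6–B7, B7–B8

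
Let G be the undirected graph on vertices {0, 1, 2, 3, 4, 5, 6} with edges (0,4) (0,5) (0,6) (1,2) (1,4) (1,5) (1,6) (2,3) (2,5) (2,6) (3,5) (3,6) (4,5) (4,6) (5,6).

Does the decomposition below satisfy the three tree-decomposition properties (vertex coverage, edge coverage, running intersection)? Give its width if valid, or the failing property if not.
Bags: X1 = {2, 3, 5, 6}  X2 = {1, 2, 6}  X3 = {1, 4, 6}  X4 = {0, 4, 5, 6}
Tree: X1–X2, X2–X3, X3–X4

A tree decomposition must satisfy three properties: every vertex lies in some bag; for every edge, both endpoints lie together in some bag; and for every vertex, the bags containing it form a connected subtree. Here edge (5,1) lies in no bag, so the decomposition is invalid.

No — edge (5,1) lies in no bag.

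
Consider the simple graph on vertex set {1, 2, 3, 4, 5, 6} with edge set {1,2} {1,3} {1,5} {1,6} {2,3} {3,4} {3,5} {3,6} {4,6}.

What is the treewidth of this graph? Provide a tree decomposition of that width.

Treewidth 2.
Bags: B1 = {1, 2, 3}  B2 = {1, 3, 5}  B3 = {1, 3, 6}  B4 = {3, 4, 6}
Tree: B1–B2, B2–B3, B3–B4

The largest bag has 3 vertices, giving width 2; this decomposition certifies tw(G) ≤ 2. On the other hand G contains the 3-clique {1, 2, 3}. A clique must lie in a single bag of any decomposition, so no decomposition can have width below 2. Combining the bounds, tw(G) = 2.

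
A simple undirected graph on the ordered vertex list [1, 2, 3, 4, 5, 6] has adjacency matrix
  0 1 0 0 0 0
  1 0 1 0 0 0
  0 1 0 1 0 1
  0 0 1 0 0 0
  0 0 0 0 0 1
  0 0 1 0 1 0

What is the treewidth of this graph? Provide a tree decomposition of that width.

Treewidth 1.
One such decomposition:
Bags: B1 = {1, 2}  B2 = {2, 3}  B3 = {3, 6}  B4 = {3, 4}  B5 = {5, 6}
Tree: B1–B2, B2–B3, B2–B4, B3–B5

Every bag has size at most 2, so the width is 2 − 1 = 1 and tw(G) ≤ 1. G has an edge, so its treewidth is at least 1. The upper and lower bounds meet at 1, so that is the treewidth.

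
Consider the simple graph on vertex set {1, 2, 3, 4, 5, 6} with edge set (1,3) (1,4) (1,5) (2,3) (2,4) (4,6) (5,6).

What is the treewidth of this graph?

2

A width-2 tree decomposition is:
Bags: B1 = {4, 5, 6}  B2 = {1, 4, 5}  B3 = {1, 2, 4}  B4 = {1, 2, 3}
Tree: B1–B2, B2–B3, B3–B4
Each bag holds 3 vertices, so the decomposition has width 2, which upper-bounds the treewidth. For the lower bound, G contains the cycle 6–5–1–4–6, so G is not a forest; only forests have treewidth ≤ 1, hence tw(G) ≥ 2. The upper and lower bounds meet at 2, so that is the treewidth.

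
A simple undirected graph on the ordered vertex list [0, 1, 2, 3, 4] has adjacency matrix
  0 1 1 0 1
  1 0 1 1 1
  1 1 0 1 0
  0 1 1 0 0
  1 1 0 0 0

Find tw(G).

2

A width-2 tree decomposition is:
Bags: B1 = {0, 1, 2}  B2 = {1, 2, 3}  B3 = {0, 1, 4}
Tree: B1–B2, B1–B3
Every bag has size at most 3, so the width is 3 − 1 = 2 and tw(G) ≤ 2. On the other hand G contains the 3-clique {0, 1, 2}. A clique must lie in a single bag of any decomposition, so no decomposition can have width below 2. Therefore the treewidth is 2.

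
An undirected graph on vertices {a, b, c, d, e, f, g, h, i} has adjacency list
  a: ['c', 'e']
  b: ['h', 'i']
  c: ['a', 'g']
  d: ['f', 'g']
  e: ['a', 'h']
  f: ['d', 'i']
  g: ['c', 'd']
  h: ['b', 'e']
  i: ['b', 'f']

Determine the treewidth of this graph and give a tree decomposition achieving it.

Every bag has size at most 3, so the width is 3 − 1 = 2 and tw(G) ≤ 2. Since f–d–g–c–a–e–h–b–i–f is a cycle in G, G is not acyclic. Forests are exactly the graphs of treewidth ≤ 1, so tw(G) ≥ 2. Hence tw(G) = 2 exactly.

Treewidth 2.
Bags: B1 = {d, f, g}  B2 = {c, f, g}  B3 = {a, c, f}  B4 = {a, e, f}  B5 = {e, f, h}  B6 = {b, f, h}  B7 = {b, f, i}
Tree: B1–B2, B2–B3, B3–B4, B4–B5, B5–B6, B6–B7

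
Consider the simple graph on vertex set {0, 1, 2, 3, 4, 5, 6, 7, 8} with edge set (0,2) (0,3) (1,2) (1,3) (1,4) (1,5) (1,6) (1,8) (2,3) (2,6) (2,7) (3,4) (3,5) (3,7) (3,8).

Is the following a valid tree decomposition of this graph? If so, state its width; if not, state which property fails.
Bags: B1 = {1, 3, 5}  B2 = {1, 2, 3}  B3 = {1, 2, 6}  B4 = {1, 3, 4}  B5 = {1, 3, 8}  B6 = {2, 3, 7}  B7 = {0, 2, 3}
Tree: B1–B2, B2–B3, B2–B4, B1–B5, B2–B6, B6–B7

Yes; width 2.

Vertex coverage: the bags together contain {0, 1, 2, 3, 4, 5, 6, 7, 8}, the full vertex set. Edge coverage: each edge of G has both endpoints in at least one bag. Running intersection: for every vertex, the bags containing it form a connected subtree. All three properties hold, so this is a valid tree decomposition of width max|bag| − 1 = 2, and hence tw(G) ≤ 2.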